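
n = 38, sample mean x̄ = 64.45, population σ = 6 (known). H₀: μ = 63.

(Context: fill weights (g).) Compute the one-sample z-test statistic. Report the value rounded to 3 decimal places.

SE = σ/√n = 6/√38 = 0.9733
z = (x̄−μ₀)/SE = (64.45−63)/0.9733 = 1.4897

test statistic = 1.490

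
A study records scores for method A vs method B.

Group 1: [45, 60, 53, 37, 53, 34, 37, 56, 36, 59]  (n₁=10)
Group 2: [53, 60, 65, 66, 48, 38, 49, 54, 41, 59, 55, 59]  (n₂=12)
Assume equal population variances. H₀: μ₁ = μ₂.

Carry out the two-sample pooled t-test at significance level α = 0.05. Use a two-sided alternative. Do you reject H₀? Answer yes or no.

reject H₀: no

x̄₁=47.000, s₁=10.328, n₁=10
x̄₂=53.917, s₂=8.733, n₂=12
s_p² = [9·10.328² + 11·8.733²]/20 = 89.9458
SE = √(s_p²·(1/10+1/12)) = 4.0608
t = (47.000−53.917)/4.0608 = -1.7033
df = 20
p-value (two-sided) = 0.10401
At α=0.05: p ≥ α → fail to reject H₀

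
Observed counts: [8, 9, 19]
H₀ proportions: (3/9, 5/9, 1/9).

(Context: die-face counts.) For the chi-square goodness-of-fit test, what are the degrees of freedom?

df = k − 1 = 3 − 1 = 2

degrees of freedom = 2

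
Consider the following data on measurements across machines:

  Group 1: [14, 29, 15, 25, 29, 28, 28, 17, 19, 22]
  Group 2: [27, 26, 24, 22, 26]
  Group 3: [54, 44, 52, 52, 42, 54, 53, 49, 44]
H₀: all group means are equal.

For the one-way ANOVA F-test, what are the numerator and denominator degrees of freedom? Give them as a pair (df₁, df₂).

k = 3 groups, N = 24 total
df = (k−1, N−k) = (3−1, 24−3) = (2, 21)

degrees of freedom = [2, 21]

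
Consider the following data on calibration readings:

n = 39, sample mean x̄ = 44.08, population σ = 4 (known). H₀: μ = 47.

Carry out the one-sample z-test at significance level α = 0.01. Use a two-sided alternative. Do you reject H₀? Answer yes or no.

reject H₀: yes

SE = σ/√n = 4/√39 = 0.6405
z = (x̄−μ₀)/SE = (44.08−47)/0.6405 = -4.5588
p-value (two-sided) = 0.00001
At α=0.01: p < α → reject H₀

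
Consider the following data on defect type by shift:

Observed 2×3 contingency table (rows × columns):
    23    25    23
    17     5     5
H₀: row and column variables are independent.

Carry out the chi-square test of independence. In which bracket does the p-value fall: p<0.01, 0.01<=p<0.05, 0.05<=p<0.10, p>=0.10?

p-value bracket: 0.01<=p<0.05

Row totals [71, 27], col totals [40, 30, 28], n=98
χ² = (23−28.98)²/28.98 + (25−21.73)²/21.73 + (23−20.29)²/20.29 + (17−11.02)²/11.02 + (5−8.27)²/8.27 + (5−7.71)²/7.71 = 7.5771
df = 2
p-value (upper-tail) = 0.02263
→ bracket: 0.01<=p<0.05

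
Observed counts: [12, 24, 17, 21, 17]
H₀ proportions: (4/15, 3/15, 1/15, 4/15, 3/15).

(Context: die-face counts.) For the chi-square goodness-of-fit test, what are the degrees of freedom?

df = k − 1 = 5 − 1 = 4

degrees of freedom = 4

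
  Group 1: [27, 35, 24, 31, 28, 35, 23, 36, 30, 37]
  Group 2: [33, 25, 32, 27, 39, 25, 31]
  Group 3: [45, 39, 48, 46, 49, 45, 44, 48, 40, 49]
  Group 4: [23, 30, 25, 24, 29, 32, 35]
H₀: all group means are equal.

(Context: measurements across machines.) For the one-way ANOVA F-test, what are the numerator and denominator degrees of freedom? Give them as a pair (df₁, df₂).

k = 4 groups, N = 34 total
df = (k−1, N−k) = (4−1, 34−4) = (3, 30)

degrees of freedom = [3, 30]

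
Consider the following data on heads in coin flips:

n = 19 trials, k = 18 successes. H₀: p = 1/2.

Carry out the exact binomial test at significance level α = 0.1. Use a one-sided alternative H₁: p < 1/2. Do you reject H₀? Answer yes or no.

Exact binomial: n=19, k=18, p₀=1/2=0.5000
P(X≤18) from Σ C(n,i)·p₀^i·(1−p₀)^(n−i)
p-value (one-sided, H₁ less) = 1.00000
At α=0.1: p ≥ α → fail to reject H₀

reject H₀: no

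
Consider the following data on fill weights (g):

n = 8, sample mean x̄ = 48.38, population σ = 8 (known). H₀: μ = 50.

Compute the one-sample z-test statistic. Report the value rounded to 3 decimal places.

SE = σ/√n = 8/√8 = 2.8284
z = (x̄−μ₀)/SE = (48.38−50)/2.8284 = -0.5728

test statistic = -0.573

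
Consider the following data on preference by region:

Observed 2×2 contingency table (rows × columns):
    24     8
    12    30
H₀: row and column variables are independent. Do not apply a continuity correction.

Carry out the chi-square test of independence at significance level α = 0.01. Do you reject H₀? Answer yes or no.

Row totals [32, 42], col totals [36, 38], n=74
χ² = (24−15.57)²/15.57 + (8−16.43)²/16.43 + (12−20.43)²/20.43 + (30−21.57)²/21.57 = 15.6717
df = 1
p-value (upper-tail) = 0.00008
At α=0.01: p < α → reject H₀

reject H₀: yes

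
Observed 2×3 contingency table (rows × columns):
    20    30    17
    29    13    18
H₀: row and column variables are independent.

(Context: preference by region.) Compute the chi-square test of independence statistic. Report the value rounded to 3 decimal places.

Row totals [67, 60], col totals [49, 43, 35], n=127
χ² = (20−25.85)²/25.85 + (30−22.69)²/22.69 + (17−18.46)²/18.46 + (29−23.15)²/23.15 + (13−20.31)²/20.31 + (18−16.54)²/16.54 = 8.0412
df = 2

test statistic = 8.041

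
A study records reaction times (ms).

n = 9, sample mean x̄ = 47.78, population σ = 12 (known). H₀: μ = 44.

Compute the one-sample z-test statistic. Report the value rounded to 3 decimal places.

test statistic = 0.945

SE = σ/√n = 12/√9 = 4.0000
z = (x̄−μ₀)/SE = (47.78−44)/4.0000 = 0.9450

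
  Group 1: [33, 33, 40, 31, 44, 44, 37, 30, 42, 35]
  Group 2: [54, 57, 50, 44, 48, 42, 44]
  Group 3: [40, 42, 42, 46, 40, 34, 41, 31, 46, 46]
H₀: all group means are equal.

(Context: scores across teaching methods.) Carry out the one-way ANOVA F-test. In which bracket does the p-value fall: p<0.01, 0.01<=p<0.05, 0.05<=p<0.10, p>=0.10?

p-value bracket: p<0.01

Group means [36.90, 48.43, 40.80], grand mean 41.333
SSB = Σnᵢ(x̄ᵢ−x̄)² = 551.786; SSW = ΣΣ(x−x̄ᵢ)² = 668.214
MSB = 551.786/2 = 275.8929; MSW = 668.214/24 = 27.8423
F = MSB/MSW = 9.9091
df = (2, 24)
p-value (upper-tail) = 0.00073
→ bracket: p<0.01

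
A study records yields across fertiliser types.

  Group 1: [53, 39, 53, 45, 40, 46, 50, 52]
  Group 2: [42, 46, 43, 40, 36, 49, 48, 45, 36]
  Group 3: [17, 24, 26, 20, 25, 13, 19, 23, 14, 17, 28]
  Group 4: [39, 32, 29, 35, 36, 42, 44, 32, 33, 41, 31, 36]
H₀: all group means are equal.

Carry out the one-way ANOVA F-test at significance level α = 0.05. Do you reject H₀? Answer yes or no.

reject H₀: yes

Group means [47.25, 42.78, 20.55, 35.83], grand mean 35.475
SSB = Σnᵢ(x̄ᵢ−x̄)² = 4042.526; SSW = ΣΣ(x−x̄ᵢ)² = 905.449
MSB = 4042.526/3 = 1347.5085; MSW = 905.449/36 = 25.1514
F = MSB/MSW = 53.5759
df = (3, 36)
p-value (upper-tail) = 0.00000
At α=0.05: p < α → reject H₀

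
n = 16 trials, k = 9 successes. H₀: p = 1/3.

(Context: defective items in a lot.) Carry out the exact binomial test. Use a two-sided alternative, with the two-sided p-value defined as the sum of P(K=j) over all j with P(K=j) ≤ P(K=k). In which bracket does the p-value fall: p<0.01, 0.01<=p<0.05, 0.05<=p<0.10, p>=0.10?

p-value bracket: 0.05<=p<0.10

Exact binomial: n=16, k=9, p₀=1/3=0.3333
P(X=j) = C(n,j)·p₀^j·(1−p₀)^(n−j); p = Σ P(X=j) over j with P(X=j) ≤ P(X=9)
p-value (two-sided) = 0.06366
→ bracket: 0.05<=p<0.10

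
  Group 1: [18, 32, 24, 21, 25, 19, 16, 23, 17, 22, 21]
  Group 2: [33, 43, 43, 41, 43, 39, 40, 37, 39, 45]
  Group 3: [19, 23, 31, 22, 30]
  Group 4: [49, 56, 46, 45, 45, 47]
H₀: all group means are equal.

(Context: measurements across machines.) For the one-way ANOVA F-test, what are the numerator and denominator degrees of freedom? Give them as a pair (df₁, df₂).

degrees of freedom = [3, 28]

k = 4 groups, N = 32 total
df = (k−1, N−k) = (4−1, 32−4) = (3, 28)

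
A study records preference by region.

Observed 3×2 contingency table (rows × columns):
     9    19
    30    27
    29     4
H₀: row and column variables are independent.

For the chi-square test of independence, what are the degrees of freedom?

df = (r−1)(c−1) = (3−1)·(2−1) = 2

degrees of freedom = 2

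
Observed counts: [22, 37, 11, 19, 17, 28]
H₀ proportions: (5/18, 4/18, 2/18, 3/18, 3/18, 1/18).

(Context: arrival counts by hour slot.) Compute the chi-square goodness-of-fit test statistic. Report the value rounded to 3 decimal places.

n = 134; E_i = n·p_i = [37.22, 29.78, 14.89, 22.33, 22.33, 7.44]
χ² = (22−37.22)²/37.22 + (37−29.78)²/29.78 + (11−14.89)²/14.89 + (19−22.33)²/22.33 + (17−22.33)²/22.33 + (28−7.44)²/7.44 = 67.5216
df = 5

test statistic = 67.522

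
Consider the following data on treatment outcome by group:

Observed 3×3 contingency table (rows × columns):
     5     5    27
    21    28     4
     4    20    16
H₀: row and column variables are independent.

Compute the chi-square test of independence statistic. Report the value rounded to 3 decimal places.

test statistic = 46.221

Row totals [37, 53, 40], col totals [30, 53, 47], n=130
χ² = (5−8.54)²/8.54 + (5−15.08)²/15.08 + (27−13.38)²/13.38 + (21−12.23)²/12.23 + (28−21.61)²/21.61 + (4−19.16)²/19.16 + (4−9.23)²/9.23 + (20−16.31)²/16.31 + (16−14.46)²/14.46 = 46.2208
df = 4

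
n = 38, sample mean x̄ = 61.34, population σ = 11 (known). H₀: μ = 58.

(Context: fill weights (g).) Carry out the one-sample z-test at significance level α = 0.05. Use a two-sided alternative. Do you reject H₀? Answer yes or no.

SE = σ/√n = 11/√38 = 1.7844
z = (x̄−μ₀)/SE = (61.34−58)/1.7844 = 1.8717
p-value (two-sided) = 0.06124
At α=0.05: p ≥ α → fail to reject H₀

reject H₀: no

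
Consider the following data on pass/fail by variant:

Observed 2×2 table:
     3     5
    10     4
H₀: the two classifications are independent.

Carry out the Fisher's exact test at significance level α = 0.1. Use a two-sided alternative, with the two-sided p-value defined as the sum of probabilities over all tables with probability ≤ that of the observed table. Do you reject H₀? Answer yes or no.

reject H₀: no

Margins: r₁=8, r₂=14, c₁=13, c₂=9, n=22
p_obs = C(8,3)·C(14,10)/C(22,13); sum pmf over tables with pmf ≤ p_obs
p-value (two-sided) = 0.18700
At α=0.1: p ≥ α → fail to reject H₀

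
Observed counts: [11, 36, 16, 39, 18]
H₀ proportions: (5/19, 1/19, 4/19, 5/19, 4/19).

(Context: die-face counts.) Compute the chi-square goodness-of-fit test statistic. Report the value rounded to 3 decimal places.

n = 120; E_i = n·p_i = [31.58, 6.32, 25.26, 31.58, 25.26]
χ² = (11−31.58)²/31.58 + (36−6.32)²/6.32 + (16−25.26)²/25.26 + (39−31.58)²/31.58 + (18−25.26)²/25.26 = 160.1550
df = 4

test statistic = 160.155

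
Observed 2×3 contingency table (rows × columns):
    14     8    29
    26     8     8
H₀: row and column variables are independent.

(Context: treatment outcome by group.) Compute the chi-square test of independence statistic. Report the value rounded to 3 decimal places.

test statistic = 14.786

Row totals [51, 42], col totals [40, 16, 37], n=93
χ² = (14−21.94)²/21.94 + (8−8.77)²/8.77 + (29−20.29)²/20.29 + (26−18.06)²/18.06 + (8−7.23)²/7.23 + (8−16.71)²/16.71 = 14.7864
df = 2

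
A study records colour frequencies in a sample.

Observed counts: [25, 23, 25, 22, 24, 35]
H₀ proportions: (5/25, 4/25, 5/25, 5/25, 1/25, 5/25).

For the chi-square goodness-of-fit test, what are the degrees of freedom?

degrees of freedom = 5

df = k − 1 = 6 − 1 = 5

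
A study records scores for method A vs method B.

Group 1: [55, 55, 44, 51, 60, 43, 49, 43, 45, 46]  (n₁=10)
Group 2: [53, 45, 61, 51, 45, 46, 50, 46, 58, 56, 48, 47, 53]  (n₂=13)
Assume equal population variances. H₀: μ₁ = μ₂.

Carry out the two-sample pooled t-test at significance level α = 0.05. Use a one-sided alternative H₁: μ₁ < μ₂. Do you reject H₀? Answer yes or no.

reject H₀: no

x̄₁=49.100, s₁=5.953, n₁=10
x̄₂=50.692, s₂=5.234, n₂=13
s_p² = [9·5.953² + 12·5.234²]/21 = 30.8414
SE = √(s_p²·(1/10+1/13)) = 2.3359
t = (49.100−50.692)/2.3359 = -0.6817
df = 21
p-value (one-sided, H₁ less) = 0.25145
At α=0.05: p ≥ α → fail to reject H₀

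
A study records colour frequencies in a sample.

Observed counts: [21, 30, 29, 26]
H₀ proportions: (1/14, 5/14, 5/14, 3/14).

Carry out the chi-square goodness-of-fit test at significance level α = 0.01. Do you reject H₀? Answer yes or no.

reject H₀: yes

n = 106; E_i = n·p_i = [7.57, 37.86, 37.86, 22.71]
χ² = (21−7.57)²/7.57 + (30−37.86)²/37.86 + (29−37.86)²/37.86 + (26−22.71)²/22.71 = 27.9950
df = 3
p-value (upper-tail) = 0.00000
At α=0.01: p < α → reject H₀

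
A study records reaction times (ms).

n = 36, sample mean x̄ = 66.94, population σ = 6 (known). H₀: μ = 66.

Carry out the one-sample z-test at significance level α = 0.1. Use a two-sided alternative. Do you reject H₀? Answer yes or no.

reject H₀: no

SE = σ/√n = 6/√36 = 1.0000
z = (x̄−μ₀)/SE = (66.94−66)/1.0000 = 0.9400
p-value (two-sided) = 0.34722
At α=0.1: p ≥ α → fail to reject H₀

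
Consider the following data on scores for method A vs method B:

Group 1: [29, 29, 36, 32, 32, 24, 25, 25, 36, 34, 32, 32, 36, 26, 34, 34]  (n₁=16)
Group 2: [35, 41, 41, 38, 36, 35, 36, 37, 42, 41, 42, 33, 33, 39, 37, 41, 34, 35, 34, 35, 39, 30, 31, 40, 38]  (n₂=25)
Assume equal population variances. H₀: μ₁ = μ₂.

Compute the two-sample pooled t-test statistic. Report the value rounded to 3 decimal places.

test statistic = -4.943

x̄₁=31.000, s₁=4.163, n₁=16
x̄₂=36.920, s₂=3.451, n₂=25
s_p² = [15·4.163² + 24·3.451²]/39 = 13.9959
SE = √(s_p²·(1/16+1/25)) = 1.1977
t = (31.000−36.920)/1.1977 = -4.9426
df = 39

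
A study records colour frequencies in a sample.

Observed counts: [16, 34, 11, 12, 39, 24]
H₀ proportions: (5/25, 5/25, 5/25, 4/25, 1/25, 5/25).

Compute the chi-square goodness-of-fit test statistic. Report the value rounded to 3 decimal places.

n = 136; E_i = n·p_i = [27.20, 27.20, 27.20, 21.76, 5.44, 27.20]
χ² = (16−27.20)²/27.20 + (34−27.20)²/27.20 + (11−27.20)²/27.20 + (12−21.76)²/21.76 + (39−5.44)²/5.44 + (24−27.20)²/27.20 = 227.7500
df = 5

test statistic = 227.750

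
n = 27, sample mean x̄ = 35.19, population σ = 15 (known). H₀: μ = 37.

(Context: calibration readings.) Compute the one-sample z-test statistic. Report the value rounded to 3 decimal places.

test statistic = -0.627

SE = σ/√n = 15/√27 = 2.8868
z = (x̄−μ₀)/SE = (35.19−37)/2.8868 = -0.6270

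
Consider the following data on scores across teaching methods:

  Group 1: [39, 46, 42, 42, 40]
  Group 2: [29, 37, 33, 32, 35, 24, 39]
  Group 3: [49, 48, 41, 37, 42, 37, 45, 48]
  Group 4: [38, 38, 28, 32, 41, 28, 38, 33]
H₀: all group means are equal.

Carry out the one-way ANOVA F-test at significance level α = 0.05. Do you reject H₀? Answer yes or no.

reject H₀: yes

Group means [41.80, 32.71, 43.38, 34.50], grand mean 37.893
SSB = Σnᵢ(x̄ᵢ−x̄)² = 596.575; SSW = ΣΣ(x−x̄ᵢ)² = 520.104
MSB = 596.575/3 = 198.8583; MSW = 520.104/24 = 21.6710
F = MSB/MSW = 9.1762
df = (3, 24)
p-value (upper-tail) = 0.00032
At α=0.05: p < α → reject H₀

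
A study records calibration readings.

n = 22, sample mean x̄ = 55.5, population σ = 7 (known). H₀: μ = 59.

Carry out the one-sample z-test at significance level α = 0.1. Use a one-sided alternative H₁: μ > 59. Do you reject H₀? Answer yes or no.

reject H₀: no

SE = σ/√n = 7/√22 = 1.4924
z = (x̄−μ₀)/SE = (55.5−59)/1.4924 = -2.3452
p-value (one-sided, H₁ greater) = 0.99049
At α=0.1: p ≥ α → fail to reject H₀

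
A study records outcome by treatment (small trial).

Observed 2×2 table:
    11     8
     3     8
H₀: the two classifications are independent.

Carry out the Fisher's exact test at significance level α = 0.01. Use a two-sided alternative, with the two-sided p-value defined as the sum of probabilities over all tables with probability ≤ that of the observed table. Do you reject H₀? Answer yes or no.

reject H₀: no

Margins: r₁=19, r₂=11, c₁=14, c₂=16, n=30
p_obs = C(19,11)·C(11,3)/C(30,14); sum pmf over tables with pmf ≤ p_obs
p-value (two-sided) = 0.14243
At α=0.01: p ≥ α → fail to reject H₀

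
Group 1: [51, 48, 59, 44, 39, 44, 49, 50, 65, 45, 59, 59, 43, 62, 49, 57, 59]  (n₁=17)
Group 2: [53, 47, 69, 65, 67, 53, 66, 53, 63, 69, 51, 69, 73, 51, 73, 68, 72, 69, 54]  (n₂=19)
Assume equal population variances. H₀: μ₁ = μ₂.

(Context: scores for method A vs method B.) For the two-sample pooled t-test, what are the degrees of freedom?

df = n₁ + n₂ − 2 = 17 + 19 − 2 = 34

degrees of freedom = 34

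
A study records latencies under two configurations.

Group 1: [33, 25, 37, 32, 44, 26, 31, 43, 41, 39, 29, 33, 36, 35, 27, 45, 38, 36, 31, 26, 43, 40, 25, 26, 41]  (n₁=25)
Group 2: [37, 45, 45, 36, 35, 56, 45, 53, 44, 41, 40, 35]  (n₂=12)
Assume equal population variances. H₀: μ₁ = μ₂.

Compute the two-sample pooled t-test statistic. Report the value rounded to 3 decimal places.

test statistic = -3.527

x̄₁=34.480, s₁=6.526, n₁=25
x̄₂=42.667, s₂=6.787, n₂=12
s_p² = [24·6.526² + 11·6.787²]/35 = 43.6830
SE = √(s_p²·(1/25+1/12)) = 2.3211
t = (34.480−42.667)/2.3211 = -3.5270
df = 35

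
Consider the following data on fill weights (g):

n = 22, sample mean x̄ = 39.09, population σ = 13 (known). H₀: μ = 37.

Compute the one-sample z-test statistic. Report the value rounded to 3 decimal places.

SE = σ/√n = 13/√22 = 2.7716
z = (x̄−μ₀)/SE = (39.09−37)/2.7716 = 0.7541

test statistic = 0.754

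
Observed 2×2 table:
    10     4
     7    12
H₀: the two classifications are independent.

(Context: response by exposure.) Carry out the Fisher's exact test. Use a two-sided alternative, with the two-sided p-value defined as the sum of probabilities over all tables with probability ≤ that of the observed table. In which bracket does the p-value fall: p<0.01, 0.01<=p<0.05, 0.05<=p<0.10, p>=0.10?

Margins: r₁=14, r₂=19, c₁=17, c₂=16, n=33
p_obs = C(14,10)·C(19,7)/C(33,17); sum pmf over tables with pmf ≤ p_obs
p-value (two-sided) = 0.07986
→ bracket: 0.05<=p<0.10

p-value bracket: 0.05<=p<0.10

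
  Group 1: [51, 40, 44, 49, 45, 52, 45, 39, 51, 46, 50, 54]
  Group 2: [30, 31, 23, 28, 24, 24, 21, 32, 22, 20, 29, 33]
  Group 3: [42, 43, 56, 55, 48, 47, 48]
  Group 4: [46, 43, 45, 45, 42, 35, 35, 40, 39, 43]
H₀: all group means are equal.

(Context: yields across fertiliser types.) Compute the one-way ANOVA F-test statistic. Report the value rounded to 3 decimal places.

test statistic = 51.786

Group means [47.17, 26.42, 48.43, 41.30], grand mean 39.878
SSB = Σnᵢ(x̄ᵢ−x̄)² = 3343.993; SSW = ΣΣ(x−x̄ᵢ)² = 796.398
MSB = 3343.993/3 = 1114.6642; MSW = 796.398/37 = 21.5243
F = MSB/MSW = 51.7864
df = (3, 37)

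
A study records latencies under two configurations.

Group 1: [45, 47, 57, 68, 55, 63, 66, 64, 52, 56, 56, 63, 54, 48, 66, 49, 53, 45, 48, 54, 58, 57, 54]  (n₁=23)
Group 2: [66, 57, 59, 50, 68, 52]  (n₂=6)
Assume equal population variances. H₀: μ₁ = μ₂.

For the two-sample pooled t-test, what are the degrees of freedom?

degrees of freedom = 27

df = n₁ + n₂ − 2 = 23 + 6 − 2 = 27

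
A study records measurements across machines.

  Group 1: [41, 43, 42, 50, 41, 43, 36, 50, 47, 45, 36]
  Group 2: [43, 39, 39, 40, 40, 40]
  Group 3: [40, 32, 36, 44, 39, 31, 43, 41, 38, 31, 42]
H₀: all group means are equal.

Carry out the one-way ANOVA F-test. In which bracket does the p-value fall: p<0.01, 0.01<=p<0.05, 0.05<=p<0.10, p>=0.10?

Group means [43.09, 40.17, 37.91], grand mean 40.429
SSB = Σnᵢ(x̄ᵢ−x̄)² = 148.206; SSW = ΣΣ(x−x̄ᵢ)² = 464.652
MSB = 148.206/2 = 74.1028; MSW = 464.652/25 = 18.5861
F = MSB/MSW = 3.9870
df = (2, 25)
p-value (upper-tail) = 0.03141
→ bracket: 0.01<=p<0.05

p-value bracket: 0.01<=p<0.05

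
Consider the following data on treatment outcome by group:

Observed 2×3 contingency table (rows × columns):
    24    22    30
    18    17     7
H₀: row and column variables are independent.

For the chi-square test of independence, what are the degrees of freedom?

degrees of freedom = 2

df = (r−1)(c−1) = (2−1)·(3−1) = 2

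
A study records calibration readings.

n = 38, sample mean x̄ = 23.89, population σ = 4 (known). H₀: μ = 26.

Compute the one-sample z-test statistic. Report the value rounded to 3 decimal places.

SE = σ/√n = 4/√38 = 0.6489
z = (x̄−μ₀)/SE = (23.89−26)/0.6489 = -3.2517

test statistic = -3.252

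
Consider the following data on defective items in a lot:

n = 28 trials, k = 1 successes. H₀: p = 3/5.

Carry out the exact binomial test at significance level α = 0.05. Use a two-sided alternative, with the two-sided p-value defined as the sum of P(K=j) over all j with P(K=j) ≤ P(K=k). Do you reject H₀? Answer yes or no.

reject H₀: yes

Exact binomial: n=28, k=1, p₀=3/5=0.6000
P(X=j) = C(n,j)·p₀^j·(1−p₀)^(n−j); p = Σ P(X=j) over j with P(X=j) ≤ P(X=1)
p-value (two-sided) = 0.00000
At α=0.05: p < α → reject H₀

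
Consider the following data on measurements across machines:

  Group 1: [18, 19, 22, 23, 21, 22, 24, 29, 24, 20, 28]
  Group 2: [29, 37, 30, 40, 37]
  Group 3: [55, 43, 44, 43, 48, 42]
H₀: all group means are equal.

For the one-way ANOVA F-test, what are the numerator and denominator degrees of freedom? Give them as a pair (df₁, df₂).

degrees of freedom = [2, 19]

k = 3 groups, N = 22 total
df = (k−1, N−k) = (3−1, 22−3) = (2, 19)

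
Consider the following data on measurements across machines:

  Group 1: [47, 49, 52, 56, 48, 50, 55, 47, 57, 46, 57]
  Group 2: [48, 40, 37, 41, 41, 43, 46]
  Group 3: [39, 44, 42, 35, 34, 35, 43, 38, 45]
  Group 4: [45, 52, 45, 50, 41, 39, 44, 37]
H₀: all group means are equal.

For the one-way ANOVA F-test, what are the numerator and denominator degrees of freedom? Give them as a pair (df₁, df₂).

k = 4 groups, N = 35 total
df = (k−1, N−k) = (4−1, 35−4) = (3, 31)

degrees of freedom = [3, 31]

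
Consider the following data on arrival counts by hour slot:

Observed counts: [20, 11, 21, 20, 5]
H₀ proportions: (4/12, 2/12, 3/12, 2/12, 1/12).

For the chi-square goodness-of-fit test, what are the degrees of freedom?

degrees of freedom = 4

df = k − 1 = 5 − 1 = 4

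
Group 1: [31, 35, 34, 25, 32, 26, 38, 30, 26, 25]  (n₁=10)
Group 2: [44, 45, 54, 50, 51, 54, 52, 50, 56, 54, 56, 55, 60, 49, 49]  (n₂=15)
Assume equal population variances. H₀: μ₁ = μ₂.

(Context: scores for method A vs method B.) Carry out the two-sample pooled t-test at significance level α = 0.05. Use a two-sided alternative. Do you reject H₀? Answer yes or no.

reject H₀: yes

x̄₁=30.200, s₁=4.614, n₁=10
x̄₂=51.933, s₂=4.284, n₂=15
s_p² = [9·4.614² + 14·4.284²]/23 = 19.5014
SE = √(s_p²·(1/10+1/15)) = 1.8028
t = (30.200−51.933)/1.8028 = -12.0550
df = 23
p-value (two-sided) = 0.00000
At α=0.05: p < α → reject H₀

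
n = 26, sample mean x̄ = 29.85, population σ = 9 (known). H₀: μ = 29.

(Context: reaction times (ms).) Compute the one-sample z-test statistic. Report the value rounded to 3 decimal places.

test statistic = 0.482

SE = σ/√n = 9/√26 = 1.7650
z = (x̄−μ₀)/SE = (29.85−29)/1.7650 = 0.4816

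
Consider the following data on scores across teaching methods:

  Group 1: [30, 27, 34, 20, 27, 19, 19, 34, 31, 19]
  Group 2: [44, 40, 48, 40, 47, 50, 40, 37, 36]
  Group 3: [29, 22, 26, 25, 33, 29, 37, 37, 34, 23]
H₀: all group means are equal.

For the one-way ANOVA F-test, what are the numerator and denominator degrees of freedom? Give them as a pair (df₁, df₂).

degrees of freedom = [2, 26]

k = 3 groups, N = 29 total
df = (k−1, N−k) = (3−1, 29−3) = (2, 26)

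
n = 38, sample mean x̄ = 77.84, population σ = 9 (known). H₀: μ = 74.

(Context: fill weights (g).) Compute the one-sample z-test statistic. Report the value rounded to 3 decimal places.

SE = σ/√n = 9/√38 = 1.4600
z = (x̄−μ₀)/SE = (77.84−74)/1.4600 = 2.6301

test statistic = 2.630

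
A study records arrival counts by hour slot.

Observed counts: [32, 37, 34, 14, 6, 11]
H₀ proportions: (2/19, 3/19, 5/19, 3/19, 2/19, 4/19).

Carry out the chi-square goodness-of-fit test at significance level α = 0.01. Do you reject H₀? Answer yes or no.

reject H₀: yes

n = 134; E_i = n·p_i = [14.11, 21.16, 35.26, 21.16, 14.11, 28.21]
χ² = (32−14.11)²/14.11 + (37−21.16)²/21.16 + (34−35.26)²/35.26 + (14−21.16)²/21.16 + (6−14.11)²/14.11 + (11−28.21)²/28.21 = 52.1882
df = 5
p-value (upper-tail) = 0.00000
At α=0.01: p < α → reject H₀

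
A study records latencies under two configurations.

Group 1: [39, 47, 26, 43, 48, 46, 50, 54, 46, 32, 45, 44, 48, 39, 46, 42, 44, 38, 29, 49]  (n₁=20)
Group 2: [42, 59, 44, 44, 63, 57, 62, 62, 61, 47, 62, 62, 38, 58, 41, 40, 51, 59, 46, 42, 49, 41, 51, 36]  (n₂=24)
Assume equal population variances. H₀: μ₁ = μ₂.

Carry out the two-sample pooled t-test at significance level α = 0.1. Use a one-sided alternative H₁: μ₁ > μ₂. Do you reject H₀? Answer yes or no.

reject H₀: no

x̄₁=42.750, s₁=7.137, n₁=20
x̄₂=50.708, s₂=9.229, n₂=24
s_p² = [19·7.137² + 23·9.229²]/42 = 69.6835
SE = √(s_p²·(1/20+1/24)) = 2.5274
t = (42.750−50.708)/2.5274 = -3.1488
df = 42
p-value (one-sided, H₁ greater) = 0.99849
At α=0.1: p ≥ α → fail to reject H₀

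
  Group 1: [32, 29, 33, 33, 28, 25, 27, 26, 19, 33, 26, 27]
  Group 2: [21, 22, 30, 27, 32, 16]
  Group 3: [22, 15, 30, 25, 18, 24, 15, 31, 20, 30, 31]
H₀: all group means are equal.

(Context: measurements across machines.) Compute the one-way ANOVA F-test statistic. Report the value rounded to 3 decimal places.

test statistic = 2.080

Group means [28.17, 24.67, 23.73], grand mean 25.759
SSB = Σnᵢ(x̄ᵢ−x̄)² = 122.129; SSW = ΣΣ(x−x̄ᵢ)² = 763.182
MSB = 122.129/2 = 61.0643; MSW = 763.182/26 = 29.3531
F = MSB/MSW = 2.0803
df = (2, 26)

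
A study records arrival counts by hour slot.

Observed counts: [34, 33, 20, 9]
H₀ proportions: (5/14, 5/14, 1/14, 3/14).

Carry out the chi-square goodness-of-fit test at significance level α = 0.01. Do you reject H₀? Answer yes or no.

reject H₀: yes

n = 96; E_i = n·p_i = [34.29, 34.29, 6.86, 20.57]
χ² = (34−34.29)²/34.29 + (33−34.29)²/34.29 + (20−6.86)²/6.86 + (9−20.57)²/20.57 = 31.7500
df = 3
p-value (upper-tail) = 0.00000
At α=0.01: p < α → reject H₀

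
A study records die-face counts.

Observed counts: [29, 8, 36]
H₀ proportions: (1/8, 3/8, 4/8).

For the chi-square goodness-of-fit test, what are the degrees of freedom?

df = k − 1 = 3 − 1 = 2

degrees of freedom = 2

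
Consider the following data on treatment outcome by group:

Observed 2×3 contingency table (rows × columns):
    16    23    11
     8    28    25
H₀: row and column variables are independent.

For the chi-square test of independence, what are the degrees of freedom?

degrees of freedom = 2

df = (r−1)(c−1) = (2−1)·(3−1) = 2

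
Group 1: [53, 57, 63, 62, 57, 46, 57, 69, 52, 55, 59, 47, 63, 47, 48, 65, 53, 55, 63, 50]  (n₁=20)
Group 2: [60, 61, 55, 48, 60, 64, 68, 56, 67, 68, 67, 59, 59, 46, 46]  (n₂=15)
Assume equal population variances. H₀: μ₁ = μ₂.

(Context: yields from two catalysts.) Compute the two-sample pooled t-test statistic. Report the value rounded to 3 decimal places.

test statistic = -1.195

x̄₁=56.050, s₁=6.661, n₁=20
x̄₂=58.933, s₂=7.583, n₂=15
s_p² = [19·6.661² + 14·7.583²]/33 = 49.9359
SE = √(s_p²·(1/20+1/15)) = 2.4137
t = (56.050−58.933)/2.4137 = -1.1946
df = 33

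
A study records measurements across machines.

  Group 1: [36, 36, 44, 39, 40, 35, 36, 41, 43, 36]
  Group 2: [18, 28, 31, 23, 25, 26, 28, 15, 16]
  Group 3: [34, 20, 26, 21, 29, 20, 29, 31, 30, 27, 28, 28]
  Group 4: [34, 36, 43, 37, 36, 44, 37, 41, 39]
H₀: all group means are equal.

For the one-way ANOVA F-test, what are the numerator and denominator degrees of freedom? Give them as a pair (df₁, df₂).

k = 4 groups, N = 40 total
df = (k−1, N−k) = (4−1, 40−4) = (3, 36)

degrees of freedom = [3, 36]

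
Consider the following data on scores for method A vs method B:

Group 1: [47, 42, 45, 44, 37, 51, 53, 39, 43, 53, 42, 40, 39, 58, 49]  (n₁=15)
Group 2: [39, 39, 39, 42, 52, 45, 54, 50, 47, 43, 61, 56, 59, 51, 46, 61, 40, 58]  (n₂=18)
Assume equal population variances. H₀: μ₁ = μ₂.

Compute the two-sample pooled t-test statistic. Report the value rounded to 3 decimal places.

test statistic = -1.413

x̄₁=45.467, s₁=6.174, n₁=15
x̄₂=49.000, s₂=7.867, n₂=18
s_p² = [14·6.174² + 17·7.867²]/31 = 51.1527
SE = √(s_p²·(1/15+1/18)) = 2.5004
t = (45.467−49.000)/2.5004 = -1.4131
df = 31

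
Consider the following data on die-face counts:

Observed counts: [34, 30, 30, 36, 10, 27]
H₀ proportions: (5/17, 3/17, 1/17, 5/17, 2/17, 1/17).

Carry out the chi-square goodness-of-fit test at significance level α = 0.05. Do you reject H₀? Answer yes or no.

reject H₀: yes

n = 167; E_i = n·p_i = [49.12, 29.47, 9.82, 49.12, 19.65, 9.82]
χ² = (34−49.12)²/49.12 + (30−29.47)²/29.47 + (30−9.82)²/9.82 + (36−49.12)²/49.12 + (10−19.65)²/19.65 + (27−9.82)²/9.82 = 84.3760
df = 5
p-value (upper-tail) = 0.00000
At α=0.05: p < α → reject H₀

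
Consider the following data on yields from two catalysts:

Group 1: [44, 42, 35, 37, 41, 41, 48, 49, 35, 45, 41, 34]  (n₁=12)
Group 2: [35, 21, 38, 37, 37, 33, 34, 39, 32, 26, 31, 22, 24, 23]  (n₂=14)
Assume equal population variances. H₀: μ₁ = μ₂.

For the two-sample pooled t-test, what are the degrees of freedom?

degrees of freedom = 24

df = n₁ + n₂ − 2 = 12 + 14 − 2 = 24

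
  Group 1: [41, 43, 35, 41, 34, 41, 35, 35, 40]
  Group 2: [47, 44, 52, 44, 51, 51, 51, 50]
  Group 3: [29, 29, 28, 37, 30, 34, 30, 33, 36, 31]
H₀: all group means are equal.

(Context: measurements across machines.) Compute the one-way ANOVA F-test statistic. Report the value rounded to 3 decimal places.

test statistic = 59.512

Group means [38.33, 48.75, 31.70], grand mean 38.963
SSB = Σnᵢ(x̄ᵢ−x̄)² = 1297.363; SSW = ΣΣ(x−x̄ᵢ)² = 261.600
MSB = 1297.363/2 = 648.6815; MSW = 261.600/24 = 10.9000
F = MSB/MSW = 59.5121
df = (2, 24)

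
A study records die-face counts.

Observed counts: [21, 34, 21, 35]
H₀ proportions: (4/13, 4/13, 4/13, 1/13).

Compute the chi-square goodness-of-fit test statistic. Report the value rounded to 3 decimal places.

test statistic = 92.140

n = 111; E_i = n·p_i = [34.15, 34.15, 34.15, 8.54]
χ² = (21−34.15)²/34.15 + (34−34.15)²/34.15 + (21−34.15)²/34.15 + (35−8.54)²/8.54 = 92.1396
df = 3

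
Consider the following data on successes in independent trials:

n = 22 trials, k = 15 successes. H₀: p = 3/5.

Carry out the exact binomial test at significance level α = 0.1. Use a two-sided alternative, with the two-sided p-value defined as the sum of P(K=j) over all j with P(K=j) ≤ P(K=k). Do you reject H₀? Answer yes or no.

reject H₀: no

Exact binomial: n=22, k=15, p₀=3/5=0.6000
P(X=j) = C(n,j)·p₀^j·(1−p₀)^(n−j); p = Σ P(X=j) over j with P(X=j) ≤ P(X=15)
p-value (two-sided) = 0.51787
At α=0.1: p ≥ α → fail to reject H₀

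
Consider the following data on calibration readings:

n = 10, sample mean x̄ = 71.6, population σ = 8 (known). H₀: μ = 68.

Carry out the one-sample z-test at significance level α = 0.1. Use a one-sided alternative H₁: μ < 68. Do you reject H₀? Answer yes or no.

SE = σ/√n = 8/√10 = 2.5298
z = (x̄−μ₀)/SE = (71.6−68)/2.5298 = 1.4230
p-value (one-sided, H₁ less) = 0.92264
At α=0.1: p ≥ α → fail to reject H₀

reject H₀: no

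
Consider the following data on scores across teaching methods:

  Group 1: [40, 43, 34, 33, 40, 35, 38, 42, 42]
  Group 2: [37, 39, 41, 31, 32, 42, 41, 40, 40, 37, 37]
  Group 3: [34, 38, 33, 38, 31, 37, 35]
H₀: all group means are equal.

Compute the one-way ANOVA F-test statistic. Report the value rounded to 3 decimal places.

test statistic = 2.120

Group means [38.56, 37.91, 35.14], grand mean 37.407
SSB = Σnᵢ(x̄ᵢ−x̄)² = 50.530; SSW = ΣΣ(x−x̄ᵢ)² = 285.988
MSB = 50.530/2 = 25.2650; MSW = 285.988/24 = 11.9162
F = MSB/MSW = 2.1202
df = (2, 24)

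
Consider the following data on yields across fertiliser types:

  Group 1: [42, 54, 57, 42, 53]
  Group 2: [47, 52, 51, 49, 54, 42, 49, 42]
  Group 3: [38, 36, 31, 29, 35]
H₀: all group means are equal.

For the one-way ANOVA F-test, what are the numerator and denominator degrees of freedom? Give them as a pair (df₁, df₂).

k = 3 groups, N = 18 total
df = (k−1, N−k) = (3−1, 18−3) = (2, 15)

degrees of freedom = [2, 15]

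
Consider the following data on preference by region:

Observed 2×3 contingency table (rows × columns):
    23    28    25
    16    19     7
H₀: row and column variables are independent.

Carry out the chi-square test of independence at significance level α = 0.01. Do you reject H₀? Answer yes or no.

reject H₀: no

Row totals [76, 42], col totals [39, 47, 32], n=118
χ² = (23−25.12)²/25.12 + (28−30.27)²/30.27 + (25−20.61)²/20.61 + (16−13.88)²/13.88 + (19−16.73)²/16.73 + (7−11.39)²/11.39 = 3.6077
df = 2
p-value (upper-tail) = 0.16466
At α=0.01: p ≥ α → fail to reject H₀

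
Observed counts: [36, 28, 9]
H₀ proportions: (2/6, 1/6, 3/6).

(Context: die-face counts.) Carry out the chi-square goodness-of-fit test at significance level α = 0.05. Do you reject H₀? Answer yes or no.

reject H₀: yes

n = 73; E_i = n·p_i = [24.33, 12.17, 36.50]
χ² = (36−24.33)²/24.33 + (28−12.17)²/12.17 + (9−36.50)²/36.50 = 46.9178
df = 2
p-value (upper-tail) = 0.00000
At α=0.05: p < α → reject H₀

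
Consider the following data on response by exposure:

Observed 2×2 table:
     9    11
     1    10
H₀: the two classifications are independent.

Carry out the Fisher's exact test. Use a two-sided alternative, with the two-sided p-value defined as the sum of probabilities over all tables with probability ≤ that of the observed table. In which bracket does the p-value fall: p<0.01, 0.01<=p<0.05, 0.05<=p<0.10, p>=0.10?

Margins: r₁=20, r₂=11, c₁=10, c₂=21, n=31
p_obs = C(20,9)·C(11,1)/C(31,10); sum pmf over tables with pmf ≤ p_obs
p-value (two-sided) = 0.05504
→ bracket: 0.05<=p<0.10

p-value bracket: 0.05<=p<0.10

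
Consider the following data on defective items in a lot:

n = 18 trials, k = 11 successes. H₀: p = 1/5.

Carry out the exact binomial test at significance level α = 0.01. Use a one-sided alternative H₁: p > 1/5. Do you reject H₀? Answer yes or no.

Exact binomial: n=18, k=11, p₀=1/5=0.2000
P(X≥11) from Σ C(n,i)·p₀^i·(1−p₀)^(n−i)
p-value (one-sided, H₁ greater) = 0.00016
At α=0.01: p < α → reject H₀

reject H₀: yes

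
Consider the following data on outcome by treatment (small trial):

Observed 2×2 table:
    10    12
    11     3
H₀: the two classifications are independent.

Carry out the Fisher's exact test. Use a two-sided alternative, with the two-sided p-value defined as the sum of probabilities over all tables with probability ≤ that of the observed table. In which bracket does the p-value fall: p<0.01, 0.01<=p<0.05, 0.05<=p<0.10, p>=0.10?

p-value bracket: 0.05<=p<0.10

Margins: r₁=22, r₂=14, c₁=21, c₂=15, n=36
p_obs = C(22,10)·C(14,11)/C(36,21); sum pmf over tables with pmf ≤ p_obs
p-value (two-sided) = 0.08330
→ bracket: 0.05<=p<0.10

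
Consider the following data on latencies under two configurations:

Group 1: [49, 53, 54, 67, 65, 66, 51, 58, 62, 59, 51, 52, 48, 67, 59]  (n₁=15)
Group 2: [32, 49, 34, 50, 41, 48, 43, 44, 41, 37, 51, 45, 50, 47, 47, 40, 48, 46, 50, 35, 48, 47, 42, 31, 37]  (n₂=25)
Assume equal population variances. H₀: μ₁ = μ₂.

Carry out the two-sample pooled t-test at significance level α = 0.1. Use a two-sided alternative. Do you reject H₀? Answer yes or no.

reject H₀: yes

x̄₁=57.400, s₁=6.780, n₁=15
x̄₂=43.320, s₂=6.060, n₂=25
s_p² = [14·6.780² + 24·6.060²]/38 = 40.1326
SE = √(s_p²·(1/15+1/25)) = 2.0690
t = (57.400−43.320)/2.0690 = 6.8052
df = 38
p-value (two-sided) = 0.00000
At α=0.1: p < α → reject H₀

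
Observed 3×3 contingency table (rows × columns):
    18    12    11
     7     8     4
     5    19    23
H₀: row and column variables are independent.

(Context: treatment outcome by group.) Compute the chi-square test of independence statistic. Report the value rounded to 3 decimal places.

Row totals [41, 19, 47], col totals [30, 39, 38], n=107
χ² = (18−11.50)²/11.50 + (12−14.94)²/14.94 + (11−14.56)²/14.56 + (7−5.33)²/5.33 + (8−6.93)²/6.93 + (4−6.75)²/6.75 + (5−13.18)²/13.18 + (19−17.13)²/17.13 + (23−16.69)²/16.69 = 14.6053
df = 4

test statistic = 14.605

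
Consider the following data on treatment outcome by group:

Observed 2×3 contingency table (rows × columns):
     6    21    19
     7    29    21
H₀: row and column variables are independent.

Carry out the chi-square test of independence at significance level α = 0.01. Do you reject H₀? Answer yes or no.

reject H₀: no

Row totals [46, 57], col totals [13, 50, 40], n=103
χ² = (6−5.81)²/5.81 + (21−22.33)²/22.33 + (19−17.86)²/17.86 + (7−7.19)²/7.19 + (29−27.67)²/27.67 + (21−22.14)²/22.14 = 0.2854
df = 2
p-value (upper-tail) = 0.86700
At α=0.01: p ≥ α → fail to reject H₀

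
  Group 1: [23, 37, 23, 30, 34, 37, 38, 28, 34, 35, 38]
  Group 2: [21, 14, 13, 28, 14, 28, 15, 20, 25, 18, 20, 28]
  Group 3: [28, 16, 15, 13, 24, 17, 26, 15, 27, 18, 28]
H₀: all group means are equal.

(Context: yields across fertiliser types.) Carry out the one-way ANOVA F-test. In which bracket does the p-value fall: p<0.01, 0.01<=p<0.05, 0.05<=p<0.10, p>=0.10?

p-value bracket: p<0.01

Group means [32.45, 20.33, 20.64], grand mean 24.353
SSB = Σnᵢ(x̄ᵢ−x̄)² = 1067.825; SSW = ΣΣ(x−x̄ᵢ)² = 1037.939
MSB = 1067.825/2 = 533.9127; MSW = 1037.939/31 = 33.4819
F = MSB/MSW = 15.9463
df = (2, 31)
p-value (upper-tail) = 0.00002
→ bracket: p<0.01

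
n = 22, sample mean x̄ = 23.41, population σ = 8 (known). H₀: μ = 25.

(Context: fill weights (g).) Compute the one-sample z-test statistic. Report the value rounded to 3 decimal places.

SE = σ/√n = 8/√22 = 1.7056
z = (x̄−μ₀)/SE = (23.41−25)/1.7056 = -0.9322

test statistic = -0.932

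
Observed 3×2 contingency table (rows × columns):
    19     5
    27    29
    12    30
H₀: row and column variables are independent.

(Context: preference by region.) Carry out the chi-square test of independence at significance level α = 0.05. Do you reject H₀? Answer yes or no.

reject H₀: yes

Row totals [24, 56, 42], col totals [58, 64], n=122
χ² = (19−11.41)²/11.41 + (5−12.59)²/12.59 + (27−26.62)²/26.62 + (29−29.38)²/29.38 + (12−19.97)²/19.97 + (30−22.03)²/22.03 = 15.6953
df = 2
p-value (upper-tail) = 0.00039
At α=0.05: p < α → reject H₀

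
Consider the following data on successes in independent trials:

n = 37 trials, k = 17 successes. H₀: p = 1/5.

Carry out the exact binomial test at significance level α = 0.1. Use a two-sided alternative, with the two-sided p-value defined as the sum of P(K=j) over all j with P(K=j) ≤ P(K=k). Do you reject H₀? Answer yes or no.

reject H₀: yes

Exact binomial: n=37, k=17, p₀=1/5=0.2000
P(X=j) = C(n,j)·p₀^j·(1−p₀)^(n−j); p = Σ P(X=j) over j with P(X=j) ≤ P(X=17)
p-value (two-sided) = 0.00033
At α=0.1: p < α → reject H₀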